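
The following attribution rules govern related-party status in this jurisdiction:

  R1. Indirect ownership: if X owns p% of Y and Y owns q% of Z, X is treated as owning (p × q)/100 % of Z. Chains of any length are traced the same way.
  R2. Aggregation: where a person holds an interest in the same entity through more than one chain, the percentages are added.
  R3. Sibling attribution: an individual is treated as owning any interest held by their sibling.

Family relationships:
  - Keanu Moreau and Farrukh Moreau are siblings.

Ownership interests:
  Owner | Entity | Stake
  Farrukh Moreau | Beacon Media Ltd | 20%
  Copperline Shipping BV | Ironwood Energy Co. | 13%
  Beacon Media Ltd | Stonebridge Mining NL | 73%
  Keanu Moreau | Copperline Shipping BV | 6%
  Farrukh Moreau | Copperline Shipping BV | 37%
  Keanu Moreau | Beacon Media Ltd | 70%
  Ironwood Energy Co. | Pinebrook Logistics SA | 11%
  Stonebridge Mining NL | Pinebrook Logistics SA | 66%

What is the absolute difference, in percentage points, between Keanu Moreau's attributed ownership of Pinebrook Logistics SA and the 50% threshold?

6.0231

By sibling attribution (R3), Keanu Moreau is treated as also owning Farrukh Moreau's interest in Beacon Media Ltd, giving 70% + 20% = 90%.
By sibling attribution (R3), Keanu Moreau is treated as also owning Farrukh Moreau's interest in Copperline Shipping BV, giving 6% + 37% = 43%.
Chain via Beacon Media Ltd → Stonebridge Mining NL (R1): 90% × 73% × 66% = 43.362% of Pinebrook Logistics SA.
Chain via Copperline Shipping BV → Ironwood Energy Co. (R1): 43% × 13% × 11% = 0.6149% of Pinebrook Logistics SA.
Aggregating (R2): 43.362% + 0.6149% = 43.9769%.
43.9769% falls short of the 50% threshold by 6.0231 percentage points.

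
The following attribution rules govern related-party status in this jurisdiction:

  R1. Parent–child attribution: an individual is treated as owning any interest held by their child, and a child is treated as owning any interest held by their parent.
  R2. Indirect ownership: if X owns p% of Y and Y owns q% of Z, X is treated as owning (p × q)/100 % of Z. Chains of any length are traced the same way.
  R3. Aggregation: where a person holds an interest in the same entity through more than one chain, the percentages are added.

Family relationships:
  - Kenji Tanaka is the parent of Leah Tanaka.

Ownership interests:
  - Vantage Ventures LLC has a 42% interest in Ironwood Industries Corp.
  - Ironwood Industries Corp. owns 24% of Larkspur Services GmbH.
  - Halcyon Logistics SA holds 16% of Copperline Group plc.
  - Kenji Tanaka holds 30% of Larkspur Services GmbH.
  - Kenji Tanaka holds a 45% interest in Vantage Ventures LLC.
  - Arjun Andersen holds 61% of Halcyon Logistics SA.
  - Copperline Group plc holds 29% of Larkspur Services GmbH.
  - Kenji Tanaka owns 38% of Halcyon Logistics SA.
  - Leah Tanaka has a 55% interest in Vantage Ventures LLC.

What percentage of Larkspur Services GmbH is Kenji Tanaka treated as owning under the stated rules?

By parent–child attribution (R1), Kenji Tanaka is treated as also owning Leah Tanaka's interest in Vantage Ventures LLC, giving 45% + 55% = 100%.
Chain via Vantage Ventures LLC → Ironwood Industries Corp. (R2): 100% × 42% × 24% = 10.08% of Larkspur Services GmbH.
Chain via Halcyon Logistics SA → Copperline Group plc (R2): 38% × 16% × 29% = 1.7632% of Larkspur Services GmbH.
Direct interest in Larkspur Services GmbH: 30%.
Aggregating (R3): 10.08% + 1.7632% + 30% = 41.8432%.

41.8432%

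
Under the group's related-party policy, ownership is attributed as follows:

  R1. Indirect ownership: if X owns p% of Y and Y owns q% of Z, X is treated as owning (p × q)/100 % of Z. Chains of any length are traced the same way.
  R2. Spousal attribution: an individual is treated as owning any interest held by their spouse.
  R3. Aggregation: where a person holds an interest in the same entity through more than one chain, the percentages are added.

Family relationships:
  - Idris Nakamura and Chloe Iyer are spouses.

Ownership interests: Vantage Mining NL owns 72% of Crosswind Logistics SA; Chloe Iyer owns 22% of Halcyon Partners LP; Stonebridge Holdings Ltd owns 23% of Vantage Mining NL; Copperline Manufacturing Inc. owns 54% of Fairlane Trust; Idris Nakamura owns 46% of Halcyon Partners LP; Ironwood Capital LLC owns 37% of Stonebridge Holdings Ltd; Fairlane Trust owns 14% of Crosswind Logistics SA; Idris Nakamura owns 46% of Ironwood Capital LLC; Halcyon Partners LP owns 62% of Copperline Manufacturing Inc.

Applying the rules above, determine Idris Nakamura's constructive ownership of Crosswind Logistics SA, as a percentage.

By spousal attribution (R2), Idris Nakamura is treated as also owning Chloe Iyer's interest in Halcyon Partners LP, giving 46% + 22% = 68%.
Chain via Halcyon Partners LP → Copperline Manufacturing Inc. → Fairlane Trust (R1): 68% × 62% × 54% × 14% = 3.187296% of Crosswind Logistics SA.
Chain via Ironwood Capital LLC → Stonebridge Holdings Ltd → Vantage Mining NL (R1): 46% × 37% × 23% × 72% = 2.818512% of Crosswind Logistics SA.
Aggregating (R3): 3.187296% + 2.818512% = 6.005808%.

6.005808%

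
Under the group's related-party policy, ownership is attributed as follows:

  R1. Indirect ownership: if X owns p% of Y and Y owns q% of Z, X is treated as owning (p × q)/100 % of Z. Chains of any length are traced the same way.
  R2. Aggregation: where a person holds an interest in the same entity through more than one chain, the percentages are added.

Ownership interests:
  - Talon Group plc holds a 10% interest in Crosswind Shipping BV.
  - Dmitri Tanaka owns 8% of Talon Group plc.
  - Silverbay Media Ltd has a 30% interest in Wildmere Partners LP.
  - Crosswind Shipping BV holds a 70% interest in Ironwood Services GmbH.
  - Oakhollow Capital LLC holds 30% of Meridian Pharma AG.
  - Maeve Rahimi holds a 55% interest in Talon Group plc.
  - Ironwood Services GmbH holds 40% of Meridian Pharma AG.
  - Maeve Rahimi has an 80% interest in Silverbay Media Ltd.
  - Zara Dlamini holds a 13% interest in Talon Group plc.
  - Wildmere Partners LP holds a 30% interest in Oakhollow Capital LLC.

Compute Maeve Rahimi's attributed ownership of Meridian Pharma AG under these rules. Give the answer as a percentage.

3.7%

Chain via Talon Group plc → Crosswind Shipping BV → Ironwood Services GmbH (R1): 55% × 10% × 70% × 40% = 1.54% of Meridian Pharma AG.
Chain via Silverbay Media Ltd → Wildmere Partners LP → Oakhollow Capital LLC (R1): 80% × 30% × 30% × 30% = 2.16% of Meridian Pharma AG.
Aggregating (R2): 1.54% + 2.16% = 3.7%.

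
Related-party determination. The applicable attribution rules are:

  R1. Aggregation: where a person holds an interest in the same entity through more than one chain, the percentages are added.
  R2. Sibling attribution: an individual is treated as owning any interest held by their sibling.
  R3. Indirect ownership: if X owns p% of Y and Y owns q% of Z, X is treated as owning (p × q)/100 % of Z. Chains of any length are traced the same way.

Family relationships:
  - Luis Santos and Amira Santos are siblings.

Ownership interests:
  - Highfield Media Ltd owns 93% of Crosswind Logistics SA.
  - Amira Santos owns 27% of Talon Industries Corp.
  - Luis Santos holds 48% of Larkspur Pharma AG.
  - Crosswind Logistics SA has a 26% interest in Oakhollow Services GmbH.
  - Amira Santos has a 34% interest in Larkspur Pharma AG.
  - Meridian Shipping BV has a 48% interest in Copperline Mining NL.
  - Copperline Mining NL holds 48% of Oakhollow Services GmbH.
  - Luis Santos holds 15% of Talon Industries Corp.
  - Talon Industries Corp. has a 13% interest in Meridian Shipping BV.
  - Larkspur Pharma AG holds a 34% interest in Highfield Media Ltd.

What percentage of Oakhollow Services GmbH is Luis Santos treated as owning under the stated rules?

7.999368%

By sibling attribution (R2), Luis Santos is treated as also owning Amira Santos's interest in Larkspur Pharma AG, giving 48% + 34% = 82%.
By sibling attribution (R2), Luis Santos is treated as also owning Amira Santos's interest in Talon Industries Corp, giving 15% + 27% = 42%.
Chain via Larkspur Pharma AG → Highfield Media Ltd → Crosswind Logistics SA (R3): 82% × 34% × 93% × 26% = 6.741384% of Oakhollow Services GmbH.
Chain via Talon Industries Corp. → Meridian Shipping BV → Copperline Mining NL (R3): 42% × 13% × 48% × 48% = 1.257984% of Oakhollow Services GmbH.
Aggregating (R1): 6.741384% + 1.257984% = 7.999368%.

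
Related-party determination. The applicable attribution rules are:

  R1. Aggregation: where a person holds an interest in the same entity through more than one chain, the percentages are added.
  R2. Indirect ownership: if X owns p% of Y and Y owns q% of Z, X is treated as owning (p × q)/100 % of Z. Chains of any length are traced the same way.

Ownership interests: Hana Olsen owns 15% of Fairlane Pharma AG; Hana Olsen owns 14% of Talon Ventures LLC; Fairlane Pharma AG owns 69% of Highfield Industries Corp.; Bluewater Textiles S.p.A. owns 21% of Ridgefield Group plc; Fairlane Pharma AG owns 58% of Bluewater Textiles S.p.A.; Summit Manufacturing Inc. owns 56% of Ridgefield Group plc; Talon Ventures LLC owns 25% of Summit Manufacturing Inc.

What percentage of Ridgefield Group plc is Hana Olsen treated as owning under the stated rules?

Chain via Fairlane Pharma AG → Bluewater Textiles S.p.A. (R2): 15% × 58% × 21% = 1.827% of Ridgefield Group plc.
Chain via Talon Ventures LLC → Summit Manufacturing Inc. (R2): 14% × 25% × 56% = 1.96% of Ridgefield Group plc.
Aggregating (R1): 1.827% + 1.96% = 3.787%.

3.787%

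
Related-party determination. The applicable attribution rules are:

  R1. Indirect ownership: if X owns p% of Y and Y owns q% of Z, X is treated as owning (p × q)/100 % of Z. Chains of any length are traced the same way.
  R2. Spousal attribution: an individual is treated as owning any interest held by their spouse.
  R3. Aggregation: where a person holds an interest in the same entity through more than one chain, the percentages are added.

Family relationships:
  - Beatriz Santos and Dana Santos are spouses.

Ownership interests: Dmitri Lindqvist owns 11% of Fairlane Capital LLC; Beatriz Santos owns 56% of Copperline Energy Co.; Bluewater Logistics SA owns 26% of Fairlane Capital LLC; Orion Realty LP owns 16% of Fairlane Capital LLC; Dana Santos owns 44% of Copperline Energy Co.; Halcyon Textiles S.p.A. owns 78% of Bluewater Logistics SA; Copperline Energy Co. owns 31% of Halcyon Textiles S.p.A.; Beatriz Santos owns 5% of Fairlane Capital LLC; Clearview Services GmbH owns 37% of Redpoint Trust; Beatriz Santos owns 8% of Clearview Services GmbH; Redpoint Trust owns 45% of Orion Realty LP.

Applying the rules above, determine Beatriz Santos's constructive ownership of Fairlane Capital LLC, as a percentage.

11.49992%

By spousal attribution (R2), Beatriz Santos is treated as also owning Dana Santos's interest in Copperline Energy Co, giving 56% + 44% = 100%.
Chain via Clearview Services GmbH → Redpoint Trust → Orion Realty LP (R1): 8% × 37% × 45% × 16% = 0.21312% of Fairlane Capital LLC.
Chain via Copperline Energy Co. → Halcyon Textiles S.p.A. → Bluewater Logistics SA (R1): 100% × 31% × 78% × 26% = 6.2868% of Fairlane Capital LLC.
Direct interest in Fairlane Capital LLC: 5%.
Aggregating (R3): 0.21312% + 6.2868% + 5% = 11.49992%.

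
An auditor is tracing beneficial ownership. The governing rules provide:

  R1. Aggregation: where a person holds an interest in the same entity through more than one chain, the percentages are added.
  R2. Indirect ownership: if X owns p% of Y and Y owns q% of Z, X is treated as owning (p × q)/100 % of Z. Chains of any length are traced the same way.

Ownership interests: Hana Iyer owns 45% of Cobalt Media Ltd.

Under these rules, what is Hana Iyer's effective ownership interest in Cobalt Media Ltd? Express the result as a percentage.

Direct interest in Cobalt Media Ltd: 45%.

45%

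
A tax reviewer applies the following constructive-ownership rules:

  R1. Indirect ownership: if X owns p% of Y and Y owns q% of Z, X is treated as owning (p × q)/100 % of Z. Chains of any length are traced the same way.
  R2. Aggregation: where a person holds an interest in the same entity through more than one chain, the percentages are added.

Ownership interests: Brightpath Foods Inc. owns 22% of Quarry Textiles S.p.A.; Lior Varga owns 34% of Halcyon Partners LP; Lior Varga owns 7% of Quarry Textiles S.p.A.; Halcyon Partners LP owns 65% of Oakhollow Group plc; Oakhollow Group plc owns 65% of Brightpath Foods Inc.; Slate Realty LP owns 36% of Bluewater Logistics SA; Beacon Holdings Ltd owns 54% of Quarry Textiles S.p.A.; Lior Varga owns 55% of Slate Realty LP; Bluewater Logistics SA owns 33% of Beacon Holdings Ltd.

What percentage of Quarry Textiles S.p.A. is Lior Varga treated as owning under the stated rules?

13.68866%

Chain via Slate Realty LP → Bluewater Logistics SA → Beacon Holdings Ltd (R1): 55% × 36% × 33% × 54% = 3.52836% of Quarry Textiles S.p.A.
Chain via Halcyon Partners LP → Oakhollow Group plc → Brightpath Foods Inc. (R1): 34% × 65% × 65% × 22% = 3.1603% of Quarry Textiles S.p.A.
Direct interest in Quarry Textiles S.p.A: 7%.
Aggregating (R2): 3.52836% + 3.1603% + 7% = 13.68866%.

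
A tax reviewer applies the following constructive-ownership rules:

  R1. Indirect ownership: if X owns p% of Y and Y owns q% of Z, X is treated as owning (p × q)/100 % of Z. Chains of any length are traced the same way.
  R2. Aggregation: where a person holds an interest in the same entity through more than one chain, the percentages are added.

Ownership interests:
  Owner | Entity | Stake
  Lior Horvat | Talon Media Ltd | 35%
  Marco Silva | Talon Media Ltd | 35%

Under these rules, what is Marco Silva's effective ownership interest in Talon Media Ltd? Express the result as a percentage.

35%

Direct interest in Talon Media Ltd: 35%.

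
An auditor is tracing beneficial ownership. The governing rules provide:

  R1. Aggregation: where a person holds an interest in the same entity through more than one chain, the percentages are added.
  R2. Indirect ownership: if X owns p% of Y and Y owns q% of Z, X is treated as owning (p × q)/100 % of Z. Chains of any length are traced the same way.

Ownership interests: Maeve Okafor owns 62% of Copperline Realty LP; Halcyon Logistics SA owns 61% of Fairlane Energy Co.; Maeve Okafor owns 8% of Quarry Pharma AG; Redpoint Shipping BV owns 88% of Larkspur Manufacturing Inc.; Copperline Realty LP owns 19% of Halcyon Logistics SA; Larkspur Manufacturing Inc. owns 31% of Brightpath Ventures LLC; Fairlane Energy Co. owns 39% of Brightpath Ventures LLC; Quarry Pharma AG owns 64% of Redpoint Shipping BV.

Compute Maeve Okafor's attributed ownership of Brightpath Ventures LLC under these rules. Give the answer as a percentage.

4.199198%

Chain via Quarry Pharma AG → Redpoint Shipping BV → Larkspur Manufacturing Inc. (R2): 8% × 64% × 88% × 31% = 1.396736% of Brightpath Ventures LLC.
Chain via Copperline Realty LP → Halcyon Logistics SA → Fairlane Energy Co. (R2): 62% × 19% × 61% × 39% = 2.802462% of Brightpath Ventures LLC.
Aggregating (R1): 1.396736% + 2.802462% = 4.199198%.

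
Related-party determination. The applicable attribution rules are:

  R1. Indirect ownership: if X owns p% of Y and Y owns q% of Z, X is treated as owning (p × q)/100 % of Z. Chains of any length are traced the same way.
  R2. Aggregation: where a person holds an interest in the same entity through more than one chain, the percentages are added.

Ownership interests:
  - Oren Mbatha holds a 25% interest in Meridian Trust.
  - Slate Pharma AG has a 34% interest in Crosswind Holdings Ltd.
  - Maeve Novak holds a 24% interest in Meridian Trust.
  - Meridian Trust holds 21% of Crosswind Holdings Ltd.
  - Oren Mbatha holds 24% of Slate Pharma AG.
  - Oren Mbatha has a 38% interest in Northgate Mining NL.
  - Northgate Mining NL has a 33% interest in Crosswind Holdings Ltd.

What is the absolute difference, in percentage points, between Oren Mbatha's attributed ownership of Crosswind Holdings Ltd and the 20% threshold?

5.95

Chain via Northgate Mining NL (R1): 38% × 33% = 12.54% of Crosswind Holdings Ltd.
Chain via Slate Pharma AG (R1): 24% × 34% = 8.16% of Crosswind Holdings Ltd.
Chain via Meridian Trust (R1): 25% × 21% = 5.25% of Crosswind Holdings Ltd.
Aggregating (R2): 12.54% + 8.16% + 5.25% = 25.95%.
25.95% exceeds the 20% threshold by 5.95 percentage points.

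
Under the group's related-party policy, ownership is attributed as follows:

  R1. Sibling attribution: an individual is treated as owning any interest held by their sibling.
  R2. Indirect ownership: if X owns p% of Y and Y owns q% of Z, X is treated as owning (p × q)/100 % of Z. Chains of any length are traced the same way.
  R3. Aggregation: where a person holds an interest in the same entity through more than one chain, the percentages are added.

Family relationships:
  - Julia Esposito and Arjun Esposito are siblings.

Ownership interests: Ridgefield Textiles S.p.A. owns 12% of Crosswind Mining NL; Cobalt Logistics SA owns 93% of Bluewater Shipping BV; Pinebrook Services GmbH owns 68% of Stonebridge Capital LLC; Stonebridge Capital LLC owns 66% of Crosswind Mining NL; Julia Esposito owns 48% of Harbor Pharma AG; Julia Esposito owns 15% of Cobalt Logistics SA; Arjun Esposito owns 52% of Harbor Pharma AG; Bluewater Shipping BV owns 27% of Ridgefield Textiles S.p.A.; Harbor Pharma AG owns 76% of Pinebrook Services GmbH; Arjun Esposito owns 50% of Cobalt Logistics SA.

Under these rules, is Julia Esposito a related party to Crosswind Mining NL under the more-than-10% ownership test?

Yes

By sibling attribution (R1), Julia Esposito is treated as also owning Arjun Esposito's interest in Harbor Pharma AG, giving 48% + 52% = 100%.
By sibling attribution (R1), Julia Esposito is treated as also owning Arjun Esposito's interest in Cobalt Logistics SA, giving 15% + 50% = 65%.
Chain via Harbor Pharma AG → Pinebrook Services GmbH → Stonebridge Capital LLC (R2): 100% × 76% × 68% × 66% = 34.1088% of Crosswind Mining NL.
Chain via Cobalt Logistics SA → Bluewater Shipping BV → Ridgefield Textiles S.p.A. (R2): 65% × 93% × 27% × 12% = 1.95858% of Crosswind Mining NL.
Aggregating (R3): 34.1088% + 1.95858% = 36.06738%.
36.06738% exceeds the 10% threshold, so Julia is a related party to Crosswind Mining NL.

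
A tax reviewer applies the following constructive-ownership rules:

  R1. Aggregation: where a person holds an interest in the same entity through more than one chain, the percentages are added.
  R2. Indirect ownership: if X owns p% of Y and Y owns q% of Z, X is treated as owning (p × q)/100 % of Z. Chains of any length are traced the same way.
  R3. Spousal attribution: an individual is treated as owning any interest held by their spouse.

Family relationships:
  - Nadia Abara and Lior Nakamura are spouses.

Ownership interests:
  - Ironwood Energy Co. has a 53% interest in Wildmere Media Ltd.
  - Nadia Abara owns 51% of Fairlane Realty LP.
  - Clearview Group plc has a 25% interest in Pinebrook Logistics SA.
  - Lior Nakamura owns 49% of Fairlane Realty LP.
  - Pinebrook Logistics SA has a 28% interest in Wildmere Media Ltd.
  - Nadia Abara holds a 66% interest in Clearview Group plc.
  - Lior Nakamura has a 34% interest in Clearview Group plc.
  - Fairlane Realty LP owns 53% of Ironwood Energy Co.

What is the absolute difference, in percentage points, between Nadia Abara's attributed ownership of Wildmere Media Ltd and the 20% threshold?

15.09

By spousal attribution (R3), Nadia Abara is treated as also owning Lior Nakamura's interest in Clearview Group plc, giving 66% + 34% = 100%.
By spousal attribution (R3), Nadia Abara is treated as also owning Lior Nakamura's interest in Fairlane Realty LP, giving 51% + 49% = 100%.
Chain via Clearview Group plc → Pinebrook Logistics SA (R2): 100% × 25% × 28% = 7% of Wildmere Media Ltd.
Chain via Fairlane Realty LP → Ironwood Energy Co. (R2): 100% × 53% × 53% = 28.09% of Wildmere Media Ltd.
Aggregating (R1): 7% + 28.09% = 35.09%.
35.09% exceeds the 20% threshold by 15.09 percentage points.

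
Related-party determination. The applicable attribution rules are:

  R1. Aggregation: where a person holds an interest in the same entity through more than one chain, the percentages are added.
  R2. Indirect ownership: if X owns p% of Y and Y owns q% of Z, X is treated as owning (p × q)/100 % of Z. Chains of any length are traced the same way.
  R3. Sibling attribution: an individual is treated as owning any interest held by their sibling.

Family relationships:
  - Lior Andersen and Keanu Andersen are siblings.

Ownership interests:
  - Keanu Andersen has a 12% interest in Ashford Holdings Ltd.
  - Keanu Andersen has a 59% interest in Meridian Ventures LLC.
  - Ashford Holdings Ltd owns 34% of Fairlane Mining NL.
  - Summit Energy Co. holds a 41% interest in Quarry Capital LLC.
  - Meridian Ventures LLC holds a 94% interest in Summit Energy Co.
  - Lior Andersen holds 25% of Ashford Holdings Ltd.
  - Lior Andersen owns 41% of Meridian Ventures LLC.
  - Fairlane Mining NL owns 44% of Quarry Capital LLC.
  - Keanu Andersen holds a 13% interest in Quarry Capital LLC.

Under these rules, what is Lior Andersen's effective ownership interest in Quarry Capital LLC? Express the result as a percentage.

By sibling attribution (R3), Lior Andersen is treated as also owning Keanu Andersen's interest in Ashford Holdings Ltd, giving 25% + 12% = 37%.
By sibling attribution (R3), Lior Andersen is treated as also owning Keanu Andersen's interest in Meridian Ventures LLC, giving 41% + 59% = 100%.
By sibling attribution (R3), Lior Andersen is treated as owning Keanu Andersen's 13% interest in Quarry Capital LLC.
Chain via Ashford Holdings Ltd → Fairlane Mining NL (R2): 37% × 34% × 44% = 5.5352% of Quarry Capital LLC.
Chain via Meridian Ventures LLC → Summit Energy Co. (R2): 100% × 94% × 41% = 38.54% of Quarry Capital LLC.
Direct interest in Quarry Capital LLC: 13%.
Aggregating (R1): 5.5352% + 38.54% + 13% = 57.0752%.

57.0752%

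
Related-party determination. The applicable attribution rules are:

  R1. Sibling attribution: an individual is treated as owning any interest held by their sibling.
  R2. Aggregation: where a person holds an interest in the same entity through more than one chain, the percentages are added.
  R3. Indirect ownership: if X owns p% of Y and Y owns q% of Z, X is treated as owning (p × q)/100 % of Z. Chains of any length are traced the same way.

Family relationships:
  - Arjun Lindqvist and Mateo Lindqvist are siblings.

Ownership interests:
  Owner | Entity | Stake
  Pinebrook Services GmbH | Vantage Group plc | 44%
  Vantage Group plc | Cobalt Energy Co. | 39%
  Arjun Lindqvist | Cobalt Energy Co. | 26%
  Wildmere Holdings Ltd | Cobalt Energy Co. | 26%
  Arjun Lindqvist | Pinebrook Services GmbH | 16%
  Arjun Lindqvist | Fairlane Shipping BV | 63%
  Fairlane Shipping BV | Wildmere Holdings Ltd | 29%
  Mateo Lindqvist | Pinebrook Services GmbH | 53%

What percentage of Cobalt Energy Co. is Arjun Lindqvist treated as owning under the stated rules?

By sibling attribution (R1), Arjun Lindqvist is treated as also owning Mateo Lindqvist's interest in Pinebrook Services GmbH, giving 16% + 53% = 69%.
Chain via Fairlane Shipping BV → Wildmere Holdings Ltd (R3): 63% × 29% × 26% = 4.7502% of Cobalt Energy Co.
Chain via Pinebrook Services GmbH → Vantage Group plc (R3): 69% × 44% × 39% = 11.8404% of Cobalt Energy Co.
Direct interest in Cobalt Energy Co: 26%.
Aggregating (R2): 4.7502% + 11.8404% + 26% = 42.5906%.

42.5906%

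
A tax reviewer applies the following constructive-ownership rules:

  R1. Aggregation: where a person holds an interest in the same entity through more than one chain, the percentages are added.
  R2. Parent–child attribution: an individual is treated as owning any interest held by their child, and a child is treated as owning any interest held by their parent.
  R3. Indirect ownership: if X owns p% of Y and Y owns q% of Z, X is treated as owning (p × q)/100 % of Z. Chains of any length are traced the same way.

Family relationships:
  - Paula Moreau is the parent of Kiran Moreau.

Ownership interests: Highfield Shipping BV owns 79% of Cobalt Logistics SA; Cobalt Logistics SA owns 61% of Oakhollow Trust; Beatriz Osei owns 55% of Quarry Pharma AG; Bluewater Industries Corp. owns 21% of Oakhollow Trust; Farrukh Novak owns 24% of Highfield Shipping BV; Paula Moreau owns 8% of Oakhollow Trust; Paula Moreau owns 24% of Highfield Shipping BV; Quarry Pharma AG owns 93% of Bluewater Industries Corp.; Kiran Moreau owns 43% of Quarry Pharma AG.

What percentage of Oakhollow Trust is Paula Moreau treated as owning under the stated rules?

By parent–child attribution (R2), Paula Moreau is treated as owning Kiran Moreau's 43% interest in Quarry Pharma AG.
Chain via Highfield Shipping BV → Cobalt Logistics SA (R3): 24% × 79% × 61% = 11.5656% of Oakhollow Trust.
Direct interest in Oakhollow Trust: 8%.
Chain via Quarry Pharma AG → Bluewater Industries Corp. (R3): 43% × 93% × 21% = 8.3979% of Oakhollow Trust.
Aggregating (R1): 11.5656% + 8% + 8.3979% = 27.9635%.

27.9635%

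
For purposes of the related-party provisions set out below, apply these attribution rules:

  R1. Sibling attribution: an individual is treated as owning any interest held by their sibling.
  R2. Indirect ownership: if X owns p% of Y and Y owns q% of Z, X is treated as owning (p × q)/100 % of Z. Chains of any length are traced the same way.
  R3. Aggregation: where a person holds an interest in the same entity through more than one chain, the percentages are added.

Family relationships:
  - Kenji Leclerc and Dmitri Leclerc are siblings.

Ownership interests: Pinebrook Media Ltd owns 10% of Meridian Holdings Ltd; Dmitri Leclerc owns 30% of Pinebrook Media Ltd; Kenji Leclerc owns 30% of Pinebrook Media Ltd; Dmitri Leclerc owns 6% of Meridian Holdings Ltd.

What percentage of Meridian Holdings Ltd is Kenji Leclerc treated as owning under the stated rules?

12%

By sibling attribution (R1), Kenji Leclerc is treated as also owning Dmitri Leclerc's interest in Pinebrook Media Ltd, giving 30% + 30% = 60%.
By sibling attribution (R1), Kenji Leclerc is treated as owning Dmitri Leclerc's 6% interest in Meridian Holdings Ltd.
Chain via Pinebrook Media Ltd (R2): 60% × 10% = 6% of Meridian Holdings Ltd.
Direct interest in Meridian Holdings Ltd: 6%.
Aggregating (R3): 6% + 6% = 12%.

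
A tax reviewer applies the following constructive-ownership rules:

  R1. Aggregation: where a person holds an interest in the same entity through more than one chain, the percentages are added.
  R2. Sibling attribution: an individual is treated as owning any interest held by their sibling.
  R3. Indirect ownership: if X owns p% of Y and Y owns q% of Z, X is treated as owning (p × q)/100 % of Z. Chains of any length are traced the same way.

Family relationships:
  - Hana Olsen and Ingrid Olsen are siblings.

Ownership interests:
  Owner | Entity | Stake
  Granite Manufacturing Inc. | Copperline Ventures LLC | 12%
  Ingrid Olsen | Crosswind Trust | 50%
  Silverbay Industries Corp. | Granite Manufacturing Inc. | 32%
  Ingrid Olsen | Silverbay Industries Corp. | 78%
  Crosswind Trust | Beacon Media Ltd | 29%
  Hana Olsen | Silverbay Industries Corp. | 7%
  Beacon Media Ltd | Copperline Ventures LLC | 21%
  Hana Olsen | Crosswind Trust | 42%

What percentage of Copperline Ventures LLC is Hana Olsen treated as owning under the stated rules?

8.8668%

By sibling attribution (R2), Hana Olsen is treated as also owning Ingrid Olsen's interest in Crosswind Trust, giving 42% + 50% = 92%.
By sibling attribution (R2), Hana Olsen is treated as also owning Ingrid Olsen's interest in Silverbay Industries Corp, giving 7% + 78% = 85%.
Chain via Crosswind Trust → Beacon Media Ltd (R3): 92% × 29% × 21% = 5.6028% of Copperline Ventures LLC.
Chain via Silverbay Industries Corp. → Granite Manufacturing Inc. (R3): 85% × 32% × 12% = 3.264% of Copperline Ventures LLC.
Aggregating (R1): 5.6028% + 3.264% = 8.8668%.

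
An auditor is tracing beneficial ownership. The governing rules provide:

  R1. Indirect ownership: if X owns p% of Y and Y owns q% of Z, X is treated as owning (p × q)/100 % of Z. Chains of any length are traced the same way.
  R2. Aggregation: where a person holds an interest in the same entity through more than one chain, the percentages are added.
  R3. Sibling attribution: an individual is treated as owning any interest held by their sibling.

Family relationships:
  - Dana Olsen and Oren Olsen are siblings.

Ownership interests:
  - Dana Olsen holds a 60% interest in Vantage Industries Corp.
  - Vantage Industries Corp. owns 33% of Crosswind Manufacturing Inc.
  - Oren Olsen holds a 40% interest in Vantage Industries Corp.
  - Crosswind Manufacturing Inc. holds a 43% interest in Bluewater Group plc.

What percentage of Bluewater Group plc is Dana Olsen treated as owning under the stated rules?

14.19%

By sibling attribution (R3), Dana Olsen is treated as also owning Oren Olsen's interest in Vantage Industries Corp, giving 60% + 40% = 100%.
Chain via Vantage Industries Corp. → Crosswind Manufacturing Inc. (R1): 100% × 33% × 43% = 14.19% of Bluewater Group plc.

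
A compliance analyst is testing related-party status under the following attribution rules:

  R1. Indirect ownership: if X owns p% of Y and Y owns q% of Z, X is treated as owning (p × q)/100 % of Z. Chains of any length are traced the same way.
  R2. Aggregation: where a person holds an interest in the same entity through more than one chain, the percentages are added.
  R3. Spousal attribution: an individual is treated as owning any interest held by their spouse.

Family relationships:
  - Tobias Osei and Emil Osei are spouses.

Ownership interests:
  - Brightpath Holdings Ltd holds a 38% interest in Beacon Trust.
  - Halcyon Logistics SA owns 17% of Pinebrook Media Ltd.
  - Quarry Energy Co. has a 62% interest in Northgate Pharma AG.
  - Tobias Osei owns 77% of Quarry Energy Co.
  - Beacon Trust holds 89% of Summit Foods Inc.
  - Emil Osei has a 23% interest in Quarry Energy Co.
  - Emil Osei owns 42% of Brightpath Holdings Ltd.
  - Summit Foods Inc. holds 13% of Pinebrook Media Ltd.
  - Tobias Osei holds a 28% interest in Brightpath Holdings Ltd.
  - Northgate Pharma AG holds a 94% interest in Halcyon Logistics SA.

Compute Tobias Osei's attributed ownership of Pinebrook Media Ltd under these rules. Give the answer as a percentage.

12.98522%

By spousal attribution (R3), Tobias Osei is treated as also owning Emil Osei's interest in Brightpath Holdings Ltd, giving 28% + 42% = 70%.
By spousal attribution (R3), Tobias Osei is treated as also owning Emil Osei's interest in Quarry Energy Co, giving 77% + 23% = 100%.
Chain via Brightpath Holdings Ltd → Beacon Trust → Summit Foods Inc. (R1): 70% × 38% × 89% × 13% = 3.07762% of Pinebrook Media Ltd.
Chain via Quarry Energy Co. → Northgate Pharma AG → Halcyon Logistics SA (R1): 100% × 62% × 94% × 17% = 9.9076% of Pinebrook Media Ltd.
Aggregating (R2): 3.07762% + 9.9076% = 12.98522%.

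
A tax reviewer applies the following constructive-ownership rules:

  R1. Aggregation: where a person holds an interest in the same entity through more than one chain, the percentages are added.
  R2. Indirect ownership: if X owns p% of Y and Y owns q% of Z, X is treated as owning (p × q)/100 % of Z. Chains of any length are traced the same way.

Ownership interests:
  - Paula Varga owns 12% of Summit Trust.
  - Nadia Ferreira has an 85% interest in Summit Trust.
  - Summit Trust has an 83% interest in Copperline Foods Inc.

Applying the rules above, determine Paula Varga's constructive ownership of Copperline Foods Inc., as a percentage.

9.96%

Chain via Summit Trust (R2): 12% × 83% = 9.96% of Copperline Foods Inc.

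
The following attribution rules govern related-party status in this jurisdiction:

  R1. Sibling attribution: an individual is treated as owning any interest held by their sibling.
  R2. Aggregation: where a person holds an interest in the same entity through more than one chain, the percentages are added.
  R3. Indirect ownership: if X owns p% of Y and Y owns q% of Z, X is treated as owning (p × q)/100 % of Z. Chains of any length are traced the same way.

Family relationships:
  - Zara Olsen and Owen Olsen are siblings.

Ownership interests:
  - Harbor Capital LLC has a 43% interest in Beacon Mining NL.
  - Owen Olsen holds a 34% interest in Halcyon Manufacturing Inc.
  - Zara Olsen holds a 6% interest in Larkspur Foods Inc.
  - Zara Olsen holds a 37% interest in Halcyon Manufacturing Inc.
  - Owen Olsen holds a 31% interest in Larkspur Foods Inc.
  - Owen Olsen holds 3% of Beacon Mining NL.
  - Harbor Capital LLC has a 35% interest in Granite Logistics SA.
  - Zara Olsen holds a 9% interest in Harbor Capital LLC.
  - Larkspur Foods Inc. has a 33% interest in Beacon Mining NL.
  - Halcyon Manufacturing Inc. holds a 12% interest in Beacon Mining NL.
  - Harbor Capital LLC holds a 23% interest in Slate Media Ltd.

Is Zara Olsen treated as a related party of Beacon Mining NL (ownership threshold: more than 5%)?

Yes

By sibling attribution (R1), Zara Olsen is treated as also owning Owen Olsen's interest in Larkspur Foods Inc, giving 6% + 31% = 37%.
By sibling attribution (R1), Zara Olsen is treated as also owning Owen Olsen's interest in Halcyon Manufacturing Inc, giving 37% + 34% = 71%.
By sibling attribution (R1), Zara Olsen is treated as owning Owen Olsen's 3% interest in Beacon Mining NL.
Chain via Larkspur Foods Inc. (R3): 37% × 33% = 12.21% of Beacon Mining NL.
Chain via Harbor Capital LLC (R3): 9% × 43% = 3.87% of Beacon Mining NL.
Chain via Halcyon Manufacturing Inc. (R3): 71% × 12% = 8.52% of Beacon Mining NL.
Direct interest in Beacon Mining NL: 3%.
Aggregating (R2): 12.21% + 3.87% + 8.52% + 3% = 27.6%.
27.6% exceeds the 5% threshold, so Zara is a related party to Beacon Mining NL.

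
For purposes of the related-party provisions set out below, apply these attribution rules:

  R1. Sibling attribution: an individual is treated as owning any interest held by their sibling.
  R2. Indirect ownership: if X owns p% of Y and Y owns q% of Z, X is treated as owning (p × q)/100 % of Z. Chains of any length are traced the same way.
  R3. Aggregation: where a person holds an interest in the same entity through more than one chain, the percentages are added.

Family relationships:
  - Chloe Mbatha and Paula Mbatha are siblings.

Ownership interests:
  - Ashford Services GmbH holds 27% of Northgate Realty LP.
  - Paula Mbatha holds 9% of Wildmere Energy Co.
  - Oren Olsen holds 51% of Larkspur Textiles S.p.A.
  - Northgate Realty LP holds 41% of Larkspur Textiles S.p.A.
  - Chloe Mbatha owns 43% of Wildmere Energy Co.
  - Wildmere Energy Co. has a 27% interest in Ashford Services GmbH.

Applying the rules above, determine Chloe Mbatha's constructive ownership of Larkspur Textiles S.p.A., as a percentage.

1.554228%

By sibling attribution (R1), Chloe Mbatha is treated as also owning Paula Mbatha's interest in Wildmere Energy Co, giving 43% + 9% = 52%.
Chain via Wildmere Energy Co. → Ashford Services GmbH → Northgate Realty LP (R2): 52% × 27% × 27% × 41% = 1.554228% of Larkspur Textiles S.p.A.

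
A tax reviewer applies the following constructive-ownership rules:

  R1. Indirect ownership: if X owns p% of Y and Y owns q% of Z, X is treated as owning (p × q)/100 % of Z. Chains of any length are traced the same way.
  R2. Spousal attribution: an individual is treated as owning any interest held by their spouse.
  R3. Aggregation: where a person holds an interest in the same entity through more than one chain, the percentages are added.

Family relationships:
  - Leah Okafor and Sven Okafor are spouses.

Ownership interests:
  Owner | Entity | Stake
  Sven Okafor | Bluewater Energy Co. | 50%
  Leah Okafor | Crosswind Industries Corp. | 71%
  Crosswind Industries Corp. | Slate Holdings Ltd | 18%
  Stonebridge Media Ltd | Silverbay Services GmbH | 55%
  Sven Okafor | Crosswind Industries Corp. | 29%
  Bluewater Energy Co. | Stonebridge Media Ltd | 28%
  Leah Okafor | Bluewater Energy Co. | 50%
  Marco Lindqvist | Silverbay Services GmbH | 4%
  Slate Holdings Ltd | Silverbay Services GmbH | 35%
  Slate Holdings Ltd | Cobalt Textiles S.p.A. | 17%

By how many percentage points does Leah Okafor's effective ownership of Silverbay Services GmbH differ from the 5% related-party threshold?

16.7

By spousal attribution (R2), Leah Okafor is treated as also owning Sven Okafor's interest in Crosswind Industries Corp, giving 71% + 29% = 100%.
By spousal attribution (R2), Leah Okafor is treated as also owning Sven Okafor's interest in Bluewater Energy Co, giving 50% + 50% = 100%.
Chain via Crosswind Industries Corp. → Slate Holdings Ltd (R1): 100% × 18% × 35% = 6.3% of Silverbay Services GmbH.
Chain via Bluewater Energy Co. → Stonebridge Media Ltd (R1): 100% × 28% × 55% = 15.4% of Silverbay Services GmbH.
Aggregating (R3): 6.3% + 15.4% = 21.7%.
21.7% exceeds the 5% threshold by 16.7 percentage points.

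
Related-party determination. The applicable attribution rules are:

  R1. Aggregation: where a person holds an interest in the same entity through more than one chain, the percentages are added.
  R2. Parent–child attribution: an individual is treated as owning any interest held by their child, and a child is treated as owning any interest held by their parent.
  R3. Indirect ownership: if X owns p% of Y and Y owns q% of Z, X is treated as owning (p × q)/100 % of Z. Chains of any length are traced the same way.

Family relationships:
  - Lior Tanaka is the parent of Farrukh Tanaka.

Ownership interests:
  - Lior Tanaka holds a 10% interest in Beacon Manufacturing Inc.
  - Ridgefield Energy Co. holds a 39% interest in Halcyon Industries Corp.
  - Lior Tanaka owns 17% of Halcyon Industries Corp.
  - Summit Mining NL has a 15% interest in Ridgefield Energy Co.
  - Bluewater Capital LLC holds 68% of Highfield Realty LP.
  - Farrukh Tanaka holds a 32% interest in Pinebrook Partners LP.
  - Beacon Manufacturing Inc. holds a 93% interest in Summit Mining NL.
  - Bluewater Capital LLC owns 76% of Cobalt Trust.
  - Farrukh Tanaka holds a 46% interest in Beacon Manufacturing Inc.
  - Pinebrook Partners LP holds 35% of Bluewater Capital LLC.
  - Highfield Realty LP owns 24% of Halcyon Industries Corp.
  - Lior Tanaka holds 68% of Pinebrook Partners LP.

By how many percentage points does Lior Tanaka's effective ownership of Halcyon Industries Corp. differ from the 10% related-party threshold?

By parent–child attribution (R2), Lior Tanaka is treated as also owning Farrukh Tanaka's interest in Pinebrook Partners LP, giving 68% + 32% = 100%.
By parent–child attribution (R2), Lior Tanaka is treated as also owning Farrukh Tanaka's interest in Beacon Manufacturing Inc, giving 10% + 46% = 56%.
Chain via Pinebrook Partners LP → Bluewater Capital LLC → Highfield Realty LP (R3): 100% × 35% × 68% × 24% = 5.712% of Halcyon Industries Corp.
Chain via Beacon Manufacturing Inc. → Summit Mining NL → Ridgefield Energy Co. (R3): 56% × 93% × 15% × 39% = 3.04668% of Halcyon Industries Corp.
Direct interest in Halcyon Industries Corp: 17%.
Aggregating (R1): 5.712% + 3.04668% + 17% = 25.75868%.
25.75868% exceeds the 10% threshold by 15.75868 percentage points.

15.75868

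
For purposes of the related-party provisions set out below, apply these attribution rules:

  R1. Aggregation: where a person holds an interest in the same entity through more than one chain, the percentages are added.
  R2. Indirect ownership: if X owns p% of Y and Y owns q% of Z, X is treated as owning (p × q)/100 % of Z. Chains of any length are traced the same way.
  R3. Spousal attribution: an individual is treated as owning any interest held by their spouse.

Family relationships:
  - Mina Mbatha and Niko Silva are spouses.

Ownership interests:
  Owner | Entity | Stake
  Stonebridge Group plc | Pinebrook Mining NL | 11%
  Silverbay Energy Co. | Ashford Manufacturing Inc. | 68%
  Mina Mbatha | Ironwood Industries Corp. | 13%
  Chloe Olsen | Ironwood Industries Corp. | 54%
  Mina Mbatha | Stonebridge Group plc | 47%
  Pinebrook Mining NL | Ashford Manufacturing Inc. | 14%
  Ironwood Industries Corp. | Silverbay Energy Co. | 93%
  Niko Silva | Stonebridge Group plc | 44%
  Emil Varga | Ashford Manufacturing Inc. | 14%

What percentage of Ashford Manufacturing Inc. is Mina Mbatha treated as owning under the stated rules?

By spousal attribution (R3), Mina Mbatha is treated as also owning Niko Silva's interest in Stonebridge Group plc, giving 47% + 44% = 91%.
Chain via Stonebridge Group plc → Pinebrook Mining NL (R2): 91% × 11% × 14% = 1.4014% of Ashford Manufacturing Inc.
Chain via Ironwood Industries Corp. → Silverbay Energy Co. (R2): 13% × 93% × 68% = 8.2212% of Ashford Manufacturing Inc.
Aggregating (R1): 1.4014% + 8.2212% = 9.6226%.

9.6226%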